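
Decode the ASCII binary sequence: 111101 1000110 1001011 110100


Codes (binary): 111101 1000110 1001011 110100
Per-code ASCII lookup:
  111101 = 61  (special character) → '='
  1000110 = 70  (range 65-90: uppercase, 70 - 65 = 5) → 'F'
  1001011 = 75  (range 65-90: uppercase, 75 - 65 = 10) → 'K'
  110100 = 52  (range 48-57: digits, 52 - 48 = 4) → '4'
= '=FK4'


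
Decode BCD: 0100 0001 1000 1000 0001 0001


Each 4-bit group → digit:
  0100 → 4
  0001 → 1
  1000 → 8
  1000 → 8
  0001 → 1
  0001 → 1
= 418811


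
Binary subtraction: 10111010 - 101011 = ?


Align and subtract column by column (LSB to MSB, borrowing when needed):
  10111010
- 00101011
  --------
  col 0: (0 - 0 borrow-in) - 1 → borrow from next column: (0+2) - 1 = 1, borrow out 1
  col 1: (1 - 1 borrow-in) - 1 → borrow from next column: (0+2) - 1 = 1, borrow out 1
  col 2: (0 - 1 borrow-in) - 0 → borrow from next column: (-1+2) - 0 = 1, borrow out 1
  col 3: (1 - 1 borrow-in) - 1 → borrow from next column: (0+2) - 1 = 1, borrow out 1
  col 4: (1 - 1 borrow-in) - 0 → 0 - 0 = 0, borrow out 0
  col 5: (1 - 0 borrow-in) - 1 → 1 - 1 = 0, borrow out 0
  col 6: (0 - 0 borrow-in) - 0 → 0 - 0 = 0, borrow out 0
  col 7: (1 - 0 borrow-in) - 0 → 1 - 0 = 1, borrow out 0
Reading bits MSB→LSB: 10001111
Strip leading zeros: 10001111
= 10001111


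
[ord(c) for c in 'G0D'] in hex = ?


String: 'G0D'  (3 characters)
Per-character ASCII lookup:
  'G': uppercase starts at 65: 'G' = 65 + 6 = 71 → 0x47
  '0': digits start at 48: '0' = 48 + 0 = 48 → 0x30
  'D': uppercase starts at 65: 'D' = 65 + 3 = 68 → 0x44
= 0x47 0x30 0x44


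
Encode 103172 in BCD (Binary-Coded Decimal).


Each digit → 4-bit binary:
  1 → 0001
  0 → 0000
  3 → 0011
  1 → 0001
  7 → 0111
  2 → 0010
= 0001 0000 0011 0001 0111 0010


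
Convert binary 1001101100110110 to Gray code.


Binary: 1001101100110110
Gray code: G = B XOR (B >> 1)
B >> 1 = 0100110110011011
1001101100110110 XOR 0100110110011011:
  1 XOR 0 = 1
  0 XOR 1 = 1
  0 XOR 0 = 0
  1 XOR 0 = 1
  1 XOR 1 = 0
  0 XOR 1 = 1
  1 XOR 0 = 1
  1 XOR 1 = 0
  0 XOR 1 = 1
  0 XOR 0 = 0
  1 XOR 0 = 1
  1 XOR 1 = 0
  0 XOR 1 = 1
  1 XOR 0 = 1
  1 XOR 1 = 0
  0 XOR 1 = 1
= 1101011010101101


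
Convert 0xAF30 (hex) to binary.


Each hex digit → 4 binary bits:
  A = 1010
  F = 1111
  3 = 0011
  0 = 0000
Concatenate: 1010 1111 0011 0000
= 1010111100110000


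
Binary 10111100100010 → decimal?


Positional values:
Bit 1: 1 × 2^1 = 2
Bit 5: 1 × 2^5 = 32
Bit 8: 1 × 2^8 = 256
Bit 9: 1 × 2^9 = 512
Bit 10: 1 × 2^10 = 1024
Bit 11: 1 × 2^11 = 2048
Bit 13: 1 × 2^13 = 8192
Sum = 2 + 32 + 256 + 512 + 1024 + 2048 + 8192
= 12066


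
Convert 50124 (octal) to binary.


Each octal digit → 3 binary bits:
  5 = 101
  0 = 000
  1 = 001
  2 = 010
  4 = 100
Concatenate: 101 000 001 010 100
= 101000001010100


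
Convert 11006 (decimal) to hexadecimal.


Divide by 16 repeatedly:
11006 ÷ 16 = 687 remainder 14 (E)
687 ÷ 16 = 42 remainder 15 (F)
42 ÷ 16 = 2 remainder 10 (A)
2 ÷ 16 = 0 remainder 2 (2)
Reading remainders bottom-up:
= 0x2AFE


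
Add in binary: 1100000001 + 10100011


Align and add column by column (LSB to MSB, carry propagating):
  01100000001
+ 00010100011
  -----------
  col 0: 1 + 1 + 0 (carry in) = 2 → bit 0, carry out 1
  col 1: 0 + 1 + 1 (carry in) = 2 → bit 0, carry out 1
  col 2: 0 + 0 + 1 (carry in) = 1 → bit 1, carry out 0
  col 3: 0 + 0 + 0 (carry in) = 0 → bit 0, carry out 0
  col 4: 0 + 0 + 0 (carry in) = 0 → bit 0, carry out 0
  col 5: 0 + 1 + 0 (carry in) = 1 → bit 1, carry out 0
  col 6: 0 + 0 + 0 (carry in) = 0 → bit 0, carry out 0
  col 7: 0 + 1 + 0 (carry in) = 1 → bit 1, carry out 0
  col 8: 1 + 0 + 0 (carry in) = 1 → bit 1, carry out 0
  col 9: 1 + 0 + 0 (carry in) = 1 → bit 1, carry out 0
  col 10: 0 + 0 + 0 (carry in) = 0 → bit 0, carry out 0
Reading bits MSB→LSB: 01110100100
Strip leading zeros: 1110100100
= 1110100100


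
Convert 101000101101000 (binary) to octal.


Group into 3-bit groups: 101000101101000
  101 = 5
  000 = 0
  101 = 5
  101 = 5
  000 = 0
= 0o50550


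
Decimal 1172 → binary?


Divide by 2 repeatedly:
1172 ÷ 2 = 586 remainder 0
586 ÷ 2 = 293 remainder 0
293 ÷ 2 = 146 remainder 1
146 ÷ 2 = 73 remainder 0
73 ÷ 2 = 36 remainder 1
36 ÷ 2 = 18 remainder 0
18 ÷ 2 = 9 remainder 0
9 ÷ 2 = 4 remainder 1
4 ÷ 2 = 2 remainder 0
2 ÷ 2 = 1 remainder 0
1 ÷ 2 = 0 remainder 1
Reading remainders bottom-up:
= 10010010100


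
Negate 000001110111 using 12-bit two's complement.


Original: 000001110111
Step 1 - Invert all bits: 111110001000
Step 2 - Add 1: 111110001000 + 1
= 111110001001 (represents -119)


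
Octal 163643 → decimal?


Positional values:
Position 0: 3 × 8^0 = 3
Position 1: 4 × 8^1 = 32
Position 2: 6 × 8^2 = 384
Position 3: 3 × 8^3 = 1536
Position 4: 6 × 8^4 = 24576
Position 5: 1 × 8^5 = 32768
Sum = 3 + 32 + 384 + 1536 + 24576 + 32768
= 59299


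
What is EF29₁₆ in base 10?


Positional values:
Position 0: 9 × 16^0 = 9 × 1 = 9
Position 1: 2 × 16^1 = 2 × 16 = 32
Position 2: F × 16^2 = 15 × 256 = 3840
Position 3: E × 16^3 = 14 × 4096 = 57344
Sum = 9 + 32 + 3840 + 57344
= 61225


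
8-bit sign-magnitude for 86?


Sign bit: 0 (positive)
Magnitude: 86 = 1010110
= 01010110


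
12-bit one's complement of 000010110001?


Original: 000010110001
Invert all bits:
  bit 0: 0 → 1
  bit 1: 0 → 1
  bit 2: 0 → 1
  bit 3: 0 → 1
  bit 4: 1 → 0
  bit 5: 0 → 1
  bit 6: 1 → 0
  bit 7: 1 → 0
  bit 8: 0 → 1
  bit 9: 0 → 1
  bit 10: 0 → 1
  bit 11: 1 → 0
= 111101001110


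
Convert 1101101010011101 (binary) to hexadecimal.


Group into 4-bit nibbles: 1101101010011101
  1101 = D
  1010 = A
  1001 = 9
  1101 = D
= 0xDA9D


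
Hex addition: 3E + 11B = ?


Align and add column by column (LSB to MSB, each column mod 16 with carry):
  003E
+ 011B
  ----
  col 0: E(14) + B(11) + 0 (carry in) = 25 → 9(9), carry out 1
  col 1: 3(3) + 1(1) + 1 (carry in) = 5 → 5(5), carry out 0
  col 2: 0(0) + 1(1) + 0 (carry in) = 1 → 1(1), carry out 0
  col 3: 0(0) + 0(0) + 0 (carry in) = 0 → 0(0), carry out 0
Reading digits MSB→LSB: 0159
Strip leading zeros: 159
= 0x159


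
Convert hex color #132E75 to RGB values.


Hex: #132E75
R = 13₁₆ = 19
G = 2E₁₆ = 46
B = 75₁₆ = 117
= RGB(19, 46, 117)


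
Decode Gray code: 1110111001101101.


Gray code: 1110111001101101
MSB stays the same: 1
Each subsequent bit = prev_binary XOR current_gray:
  B[1] = 1 XOR 1 = 0
  B[2] = 0 XOR 1 = 1
  B[3] = 1 XOR 0 = 1
  B[4] = 1 XOR 1 = 0
  B[5] = 0 XOR 1 = 1
  B[6] = 1 XOR 1 = 0
  B[7] = 0 XOR 0 = 0
  B[8] = 0 XOR 0 = 0
  B[9] = 0 XOR 1 = 1
  B[10] = 1 XOR 1 = 0
  B[11] = 0 XOR 0 = 0
  B[12] = 0 XOR 1 = 1
  B[13] = 1 XOR 1 = 0
  B[14] = 0 XOR 0 = 0
  B[15] = 0 XOR 1 = 1
= 1011010001001001 (46153 decimal)


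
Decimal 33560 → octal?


Divide by 8 repeatedly:
33560 ÷ 8 = 4195 remainder 0
4195 ÷ 8 = 524 remainder 3
524 ÷ 8 = 65 remainder 4
65 ÷ 8 = 8 remainder 1
8 ÷ 8 = 1 remainder 0
1 ÷ 8 = 0 remainder 1
Reading remainders bottom-up:
= 0o101430


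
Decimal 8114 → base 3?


Divide by 3 repeatedly:
8114 ÷ 3 = 2704 remainder 2
2704 ÷ 3 = 901 remainder 1
901 ÷ 3 = 300 remainder 1
300 ÷ 3 = 100 remainder 0
100 ÷ 3 = 33 remainder 1
33 ÷ 3 = 11 remainder 0
11 ÷ 3 = 3 remainder 2
3 ÷ 3 = 1 remainder 0
1 ÷ 3 = 0 remainder 1
Reading remainders bottom-up:
= 102010112


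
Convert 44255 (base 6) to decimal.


Positional values (base 6):
  5 × 6^0 = 5 × 1 = 5
  5 × 6^1 = 5 × 6 = 30
  2 × 6^2 = 2 × 36 = 72
  4 × 6^3 = 4 × 216 = 864
  4 × 6^4 = 4 × 1296 = 5184
Sum = 5 + 30 + 72 + 864 + 5184
= 6155


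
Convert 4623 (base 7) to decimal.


Positional values (base 7):
  3 × 7^0 = 3 × 1 = 3
  2 × 7^1 = 2 × 7 = 14
  6 × 7^2 = 6 × 49 = 294
  4 × 7^3 = 4 × 343 = 1372
Sum = 3 + 14 + 294 + 1372
= 1683


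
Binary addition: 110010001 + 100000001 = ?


Align and add column by column (LSB to MSB, carry propagating):
  0110010001
+ 0100000001
  ----------
  col 0: 1 + 1 + 0 (carry in) = 2 → bit 0, carry out 1
  col 1: 0 + 0 + 1 (carry in) = 1 → bit 1, carry out 0
  col 2: 0 + 0 + 0 (carry in) = 0 → bit 0, carry out 0
  col 3: 0 + 0 + 0 (carry in) = 0 → bit 0, carry out 0
  col 4: 1 + 0 + 0 (carry in) = 1 → bit 1, carry out 0
  col 5: 0 + 0 + 0 (carry in) = 0 → bit 0, carry out 0
  col 6: 0 + 0 + 0 (carry in) = 0 → bit 0, carry out 0
  col 7: 1 + 0 + 0 (carry in) = 1 → bit 1, carry out 0
  col 8: 1 + 1 + 0 (carry in) = 2 → bit 0, carry out 1
  col 9: 0 + 0 + 1 (carry in) = 1 → bit 1, carry out 0
Reading bits MSB→LSB: 1010010010
Strip leading zeros: 1010010010
= 1010010010


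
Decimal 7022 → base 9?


Divide by 9 repeatedly:
7022 ÷ 9 = 780 remainder 2
780 ÷ 9 = 86 remainder 6
86 ÷ 9 = 9 remainder 5
9 ÷ 9 = 1 remainder 0
1 ÷ 9 = 0 remainder 1
Reading remainders bottom-up:
= 10562


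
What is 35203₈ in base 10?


Positional values:
Position 0: 3 × 8^0 = 3
Position 1: 0 × 8^1 = 0
Position 2: 2 × 8^2 = 128
Position 3: 5 × 8^3 = 2560
Position 4: 3 × 8^4 = 12288
Sum = 3 + 0 + 128 + 2560 + 12288
= 14979


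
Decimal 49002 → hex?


Divide by 16 repeatedly:
49002 ÷ 16 = 3062 remainder 10 (A)
3062 ÷ 16 = 191 remainder 6 (6)
191 ÷ 16 = 11 remainder 15 (F)
11 ÷ 16 = 0 remainder 11 (B)
Reading remainders bottom-up:
= 0xBF6A


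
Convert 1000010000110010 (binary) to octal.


Group into 3-bit groups: 001000010000110010
  001 = 1
  000 = 0
  010 = 2
  000 = 0
  110 = 6
  010 = 2
= 0o102062


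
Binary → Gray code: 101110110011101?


Binary: 101110110011101
Gray code: G = B XOR (B >> 1)
B >> 1 = 010111011001110
101110110011101 XOR 010111011001110:
  1 XOR 0 = 1
  0 XOR 1 = 1
  1 XOR 0 = 1
  1 XOR 1 = 0
  1 XOR 1 = 0
  0 XOR 1 = 1
  1 XOR 0 = 1
  1 XOR 1 = 0
  0 XOR 1 = 1
  0 XOR 0 = 0
  1 XOR 0 = 1
  1 XOR 1 = 0
  1 XOR 1 = 0
  0 XOR 1 = 1
  1 XOR 0 = 1
= 111001101010011


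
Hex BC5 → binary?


Each hex digit → 4 binary bits:
  B = 1011
  C = 1100
  5 = 0101
Concatenate: 1011 1100 0101
= 101111000101


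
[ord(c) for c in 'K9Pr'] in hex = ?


String: 'K9Pr'  (4 characters)
Per-character ASCII lookup:
  'K': uppercase starts at 65: 'K' = 65 + 10 = 75 → 0x4B
  '9': digits start at 48: '9' = 48 + 9 = 57 → 0x39
  'P': uppercase starts at 65: 'P' = 65 + 15 = 80 → 0x50
  'r': lowercase starts at 97: 'r' = 97 + 17 = 114 → 0x72
= 0x4B 0x39 0x50 0x72


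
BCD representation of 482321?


Each digit → 4-bit binary:
  4 → 0100
  8 → 1000
  2 → 0010
  3 → 0011
  2 → 0010
  1 → 0001
= 0100 1000 0010 0011 0010 0001


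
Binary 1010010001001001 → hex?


Group into 4-bit nibbles: 1010010001001001
  1010 = A
  0100 = 4
  0100 = 4
  1001 = 9
= 0xA449


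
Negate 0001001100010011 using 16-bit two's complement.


Original: 0001001100010011
Step 1 - Invert all bits: 1110110011101100
Step 2 - Add 1: 1110110011101100 + 1
= 1110110011101101 (represents -4883)


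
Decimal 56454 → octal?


Divide by 8 repeatedly:
56454 ÷ 8 = 7056 remainder 6
7056 ÷ 8 = 882 remainder 0
882 ÷ 8 = 110 remainder 2
110 ÷ 8 = 13 remainder 6
13 ÷ 8 = 1 remainder 5
1 ÷ 8 = 0 remainder 1
Reading remainders bottom-up:
= 0o156206


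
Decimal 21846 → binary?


Divide by 2 repeatedly:
21846 ÷ 2 = 10923 remainder 0
10923 ÷ 2 = 5461 remainder 1
5461 ÷ 2 = 2730 remainder 1
2730 ÷ 2 = 1365 remainder 0
1365 ÷ 2 = 682 remainder 1
682 ÷ 2 = 341 remainder 0
341 ÷ 2 = 170 remainder 1
170 ÷ 2 = 85 remainder 0
85 ÷ 2 = 42 remainder 1
42 ÷ 2 = 21 remainder 0
21 ÷ 2 = 10 remainder 1
10 ÷ 2 = 5 remainder 0
5 ÷ 2 = 2 remainder 1
2 ÷ 2 = 1 remainder 0
1 ÷ 2 = 0 remainder 1
Reading remainders bottom-up:
= 101010101010110


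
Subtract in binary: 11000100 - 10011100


Align and subtract column by column (LSB to MSB, borrowing when needed):
  11000100
- 10011100
  --------
  col 0: (0 - 0 borrow-in) - 0 → 0 - 0 = 0, borrow out 0
  col 1: (0 - 0 borrow-in) - 0 → 0 - 0 = 0, borrow out 0
  col 2: (1 - 0 borrow-in) - 1 → 1 - 1 = 0, borrow out 0
  col 3: (0 - 0 borrow-in) - 1 → borrow from next column: (0+2) - 1 = 1, borrow out 1
  col 4: (0 - 1 borrow-in) - 1 → borrow from next column: (-1+2) - 1 = 0, borrow out 1
  col 5: (0 - 1 borrow-in) - 0 → borrow from next column: (-1+2) - 0 = 1, borrow out 1
  col 6: (1 - 1 borrow-in) - 0 → 0 - 0 = 0, borrow out 0
  col 7: (1 - 0 borrow-in) - 1 → 1 - 1 = 0, borrow out 0
Reading bits MSB→LSB: 00101000
Strip leading zeros: 101000
= 101000


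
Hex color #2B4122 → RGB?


Hex: #2B4122
R = 2B₁₆ = 43
G = 41₁₆ = 65
B = 22₁₆ = 34
= RGB(43, 65, 34)


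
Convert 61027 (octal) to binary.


Each octal digit → 3 binary bits:
  6 = 110
  1 = 001
  0 = 000
  2 = 010
  7 = 111
Concatenate: 110 001 000 010 111
= 110001000010111


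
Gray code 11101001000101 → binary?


Gray code: 11101001000101
MSB stays the same: 1
Each subsequent bit = prev_binary XOR current_gray:
  B[1] = 1 XOR 1 = 0
  B[2] = 0 XOR 1 = 1
  B[3] = 1 XOR 0 = 1
  B[4] = 1 XOR 1 = 0
  B[5] = 0 XOR 0 = 0
  B[6] = 0 XOR 0 = 0
  B[7] = 0 XOR 1 = 1
  B[8] = 1 XOR 0 = 1
  B[9] = 1 XOR 0 = 1
  B[10] = 1 XOR 0 = 1
  B[11] = 1 XOR 1 = 0
  B[12] = 0 XOR 0 = 0
  B[13] = 0 XOR 1 = 1
= 10110001111001 (11385 decimal)


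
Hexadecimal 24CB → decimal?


Positional values:
Position 0: B × 16^0 = 11 × 1 = 11
Position 1: C × 16^1 = 12 × 16 = 192
Position 2: 4 × 16^2 = 4 × 256 = 1024
Position 3: 2 × 16^3 = 2 × 4096 = 8192
Sum = 11 + 192 + 1024 + 8192
= 9419


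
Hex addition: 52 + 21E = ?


Align and add column by column (LSB to MSB, each column mod 16 with carry):
  0052
+ 021E
  ----
  col 0: 2(2) + E(14) + 0 (carry in) = 16 → 0(0), carry out 1
  col 1: 5(5) + 1(1) + 1 (carry in) = 7 → 7(7), carry out 0
  col 2: 0(0) + 2(2) + 0 (carry in) = 2 → 2(2), carry out 0
  col 3: 0(0) + 0(0) + 0 (carry in) = 0 → 0(0), carry out 0
Reading digits MSB→LSB: 0270
Strip leading zeros: 270
= 0x270


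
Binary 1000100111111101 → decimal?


Positional values:
Bit 0: 1 × 2^0 = 1
Bit 2: 1 × 2^2 = 4
Bit 3: 1 × 2^3 = 8
Bit 4: 1 × 2^4 = 16
Bit 5: 1 × 2^5 = 32
Bit 6: 1 × 2^6 = 64
Bit 7: 1 × 2^7 = 128
Bit 8: 1 × 2^8 = 256
Bit 11: 1 × 2^11 = 2048
Bit 15: 1 × 2^15 = 32768
Sum = 1 + 4 + 8 + 16 + 32 + 64 + 128 + 256 + 2048 + 32768
= 35325


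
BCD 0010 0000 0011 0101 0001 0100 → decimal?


Each 4-bit group → digit:
  0010 → 2
  0000 → 0
  0011 → 3
  0101 → 5
  0001 → 1
  0100 → 4
= 203514


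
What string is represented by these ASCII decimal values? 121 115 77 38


Codes (decimal): 121 115 77 38
Per-code ASCII lookup:
  121  (range 97-122: lowercase, 121 - 97 = 24) → 'y'
  115  (range 97-122: lowercase, 115 - 97 = 18) → 's'
  77  (range 65-90: uppercase, 77 - 65 = 12) → 'M'
  38  (special character) → '&'
= 'ysM&'


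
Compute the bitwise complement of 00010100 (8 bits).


Original: 00010100
Invert all bits:
  bit 0: 0 → 1
  bit 1: 0 → 1
  bit 2: 0 → 1
  bit 3: 1 → 0
  bit 4: 0 → 1
  bit 5: 1 → 0
  bit 6: 0 → 1
  bit 7: 0 → 1
= 11101011


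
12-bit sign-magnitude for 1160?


Sign bit: 0 (positive)
Magnitude: 1160 = 10010001000
= 010010001000


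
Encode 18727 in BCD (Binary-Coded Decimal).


Each digit → 4-bit binary:
  1 → 0001
  8 → 1000
  7 → 0111
  2 → 0010
  7 → 0111
= 0001 1000 0111 0010 0111


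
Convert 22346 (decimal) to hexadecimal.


Divide by 16 repeatedly:
22346 ÷ 16 = 1396 remainder 10 (A)
1396 ÷ 16 = 87 remainder 4 (4)
87 ÷ 16 = 5 remainder 7 (7)
5 ÷ 16 = 0 remainder 5 (5)
Reading remainders bottom-up:
= 0x574A


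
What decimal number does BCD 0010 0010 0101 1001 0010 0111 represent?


Each 4-bit group → digit:
  0010 → 2
  0010 → 2
  0101 → 5
  1001 → 9
  0010 → 2
  0111 → 7
= 225927


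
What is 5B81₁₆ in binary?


Each hex digit → 4 binary bits:
  5 = 0101
  B = 1011
  8 = 1000
  1 = 0001
Concatenate: 0101 1011 1000 0001
= 0101101110000001


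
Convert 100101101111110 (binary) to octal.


Group into 3-bit groups: 100101101111110
  100 = 4
  101 = 5
  101 = 5
  111 = 7
  110 = 6
= 0o45576


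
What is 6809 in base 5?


Divide by 5 repeatedly:
6809 ÷ 5 = 1361 remainder 4
1361 ÷ 5 = 272 remainder 1
272 ÷ 5 = 54 remainder 2
54 ÷ 5 = 10 remainder 4
10 ÷ 5 = 2 remainder 0
2 ÷ 5 = 0 remainder 2
Reading remainders bottom-up:
= 204214


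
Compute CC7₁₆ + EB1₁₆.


Align and add column by column (LSB to MSB, each column mod 16 with carry):
  0CC7
+ 0EB1
  ----
  col 0: 7(7) + 1(1) + 0 (carry in) = 8 → 8(8), carry out 0
  col 1: C(12) + B(11) + 0 (carry in) = 23 → 7(7), carry out 1
  col 2: C(12) + E(14) + 1 (carry in) = 27 → B(11), carry out 1
  col 3: 0(0) + 0(0) + 1 (carry in) = 1 → 1(1), carry out 0
Reading digits MSB→LSB: 1B78
Strip leading zeros: 1B78
= 0x1B78


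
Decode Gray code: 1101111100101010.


Gray code: 1101111100101010
MSB stays the same: 1
Each subsequent bit = prev_binary XOR current_gray:
  B[1] = 1 XOR 1 = 0
  B[2] = 0 XOR 0 = 0
  B[3] = 0 XOR 1 = 1
  B[4] = 1 XOR 1 = 0
  B[5] = 0 XOR 1 = 1
  B[6] = 1 XOR 1 = 0
  B[7] = 0 XOR 1 = 1
  B[8] = 1 XOR 0 = 1
  B[9] = 1 XOR 0 = 1
  B[10] = 1 XOR 1 = 0
  B[11] = 0 XOR 0 = 0
  B[12] = 0 XOR 1 = 1
  B[13] = 1 XOR 0 = 1
  B[14] = 1 XOR 1 = 0
  B[15] = 0 XOR 0 = 0
= 1001010111001100 (38348 decimal)


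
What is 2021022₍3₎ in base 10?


Positional values (base 3):
  2 × 3^0 = 2 × 1 = 2
  2 × 3^1 = 2 × 3 = 6
  0 × 3^2 = 0 × 9 = 0
  1 × 3^3 = 1 × 27 = 27
  2 × 3^4 = 2 × 81 = 162
  0 × 3^5 = 0 × 243 = 0
  2 × 3^6 = 2 × 729 = 1458
Sum = 2 + 6 + 0 + 27 + 162 + 0 + 1458
= 1655


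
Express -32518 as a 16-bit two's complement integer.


Original: 0111111100000110
Step 1 - Invert all bits: 1000000011111001
Step 2 - Add 1: 1000000011111001 + 1
= 1000000011111010 (represents -32518)


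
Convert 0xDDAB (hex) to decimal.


Positional values:
Position 0: B × 16^0 = 11 × 1 = 11
Position 1: A × 16^1 = 10 × 16 = 160
Position 2: D × 16^2 = 13 × 256 = 3328
Position 3: D × 16^3 = 13 × 4096 = 53248
Sum = 11 + 160 + 3328 + 53248
= 56747


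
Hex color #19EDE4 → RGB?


Hex: #19EDE4
R = 19₁₆ = 25
G = ED₁₆ = 237
B = E4₁₆ = 228
= RGB(25, 237, 228)


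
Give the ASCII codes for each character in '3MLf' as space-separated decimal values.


String: '3MLf'  (4 characters)
Per-character ASCII lookup:
  '3': digits start at 48: '3' = 48 + 3 = 51
  'M': uppercase starts at 65: 'M' = 65 + 12 = 77
  'L': uppercase starts at 65: 'L' = 65 + 11 = 76
  'f': lowercase starts at 97: 'f' = 97 + 5 = 102
= 51 77 76 102


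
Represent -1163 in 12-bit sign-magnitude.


Sign bit: 1 (negative)
Magnitude: 1163 = 10010001011
= 110010001011


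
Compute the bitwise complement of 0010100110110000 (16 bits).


Original: 0010100110110000
Invert all bits:
  bit 0: 0 → 1
  bit 1: 0 → 1
  bit 2: 1 → 0
  bit 3: 0 → 1
  bit 4: 1 → 0
  bit 5: 0 → 1
  bit 6: 0 → 1
  bit 7: 1 → 0
  bit 8: 1 → 0
  bit 9: 0 → 1
  bit 10: 1 → 0
  bit 11: 1 → 0
  bit 12: 0 → 1
  bit 13: 0 → 1
  bit 14: 0 → 1
  bit 15: 0 → 1
= 1101011001001111


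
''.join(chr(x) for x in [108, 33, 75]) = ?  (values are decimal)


Codes (decimal): 108 33 75
Per-code ASCII lookup:
  108  (range 97-122: lowercase, 108 - 97 = 11) → 'l'
  33  (special character) → '!'
  75  (range 65-90: uppercase, 75 - 65 = 10) → 'K'
= 'l!K'


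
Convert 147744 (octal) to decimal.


Positional values:
Position 0: 4 × 8^0 = 4
Position 1: 4 × 8^1 = 32
Position 2: 7 × 8^2 = 448
Position 3: 7 × 8^3 = 3584
Position 4: 4 × 8^4 = 16384
Position 5: 1 × 8^5 = 32768
Sum = 4 + 32 + 448 + 3584 + 16384 + 32768
= 53220


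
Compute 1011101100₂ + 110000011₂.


Align and add column by column (LSB to MSB, carry propagating):
  01011101100
+ 00110000011
  -----------
  col 0: 0 + 1 + 0 (carry in) = 1 → bit 1, carry out 0
  col 1: 0 + 1 + 0 (carry in) = 1 → bit 1, carry out 0
  col 2: 1 + 0 + 0 (carry in) = 1 → bit 1, carry out 0
  col 3: 1 + 0 + 0 (carry in) = 1 → bit 1, carry out 0
  col 4: 0 + 0 + 0 (carry in) = 0 → bit 0, carry out 0
  col 5: 1 + 0 + 0 (carry in) = 1 → bit 1, carry out 0
  col 6: 1 + 0 + 0 (carry in) = 1 → bit 1, carry out 0
  col 7: 1 + 1 + 0 (carry in) = 2 → bit 0, carry out 1
  col 8: 0 + 1 + 1 (carry in) = 2 → bit 0, carry out 1
  col 9: 1 + 0 + 1 (carry in) = 2 → bit 0, carry out 1
  col 10: 0 + 0 + 1 (carry in) = 1 → bit 1, carry out 0
Reading bits MSB→LSB: 10001101111
Strip leading zeros: 10001101111
= 10001101111


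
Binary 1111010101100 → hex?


Group into 4-bit nibbles: 0001111010101100
  0001 = 1
  1110 = E
  1010 = A
  1100 = C
= 0x1EAC


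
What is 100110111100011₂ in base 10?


Positional values:
Bit 0: 1 × 2^0 = 1
Bit 1: 1 × 2^1 = 2
Bit 5: 1 × 2^5 = 32
Bit 6: 1 × 2^6 = 64
Bit 7: 1 × 2^7 = 128
Bit 8: 1 × 2^8 = 256
Bit 10: 1 × 2^10 = 1024
Bit 11: 1 × 2^11 = 2048
Bit 14: 1 × 2^14 = 16384
Sum = 1 + 2 + 32 + 64 + 128 + 256 + 1024 + 2048 + 16384
= 19939


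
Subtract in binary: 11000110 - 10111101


Align and subtract column by column (LSB to MSB, borrowing when needed):
  11000110
- 10111101
  --------
  col 0: (0 - 0 borrow-in) - 1 → borrow from next column: (0+2) - 1 = 1, borrow out 1
  col 1: (1 - 1 borrow-in) - 0 → 0 - 0 = 0, borrow out 0
  col 2: (1 - 0 borrow-in) - 1 → 1 - 1 = 0, borrow out 0
  col 3: (0 - 0 borrow-in) - 1 → borrow from next column: (0+2) - 1 = 1, borrow out 1
  col 4: (0 - 1 borrow-in) - 1 → borrow from next column: (-1+2) - 1 = 0, borrow out 1
  col 5: (0 - 1 borrow-in) - 1 → borrow from next column: (-1+2) - 1 = 0, borrow out 1
  col 6: (1 - 1 borrow-in) - 0 → 0 - 0 = 0, borrow out 0
  col 7: (1 - 0 borrow-in) - 1 → 1 - 1 = 0, borrow out 0
Reading bits MSB→LSB: 00001001
Strip leading zeros: 1001
= 1001


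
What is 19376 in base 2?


Divide by 2 repeatedly:
19376 ÷ 2 = 9688 remainder 0
9688 ÷ 2 = 4844 remainder 0
4844 ÷ 2 = 2422 remainder 0
2422 ÷ 2 = 1211 remainder 0
1211 ÷ 2 = 605 remainder 1
605 ÷ 2 = 302 remainder 1
302 ÷ 2 = 151 remainder 0
151 ÷ 2 = 75 remainder 1
75 ÷ 2 = 37 remainder 1
37 ÷ 2 = 18 remainder 1
18 ÷ 2 = 9 remainder 0
9 ÷ 2 = 4 remainder 1
4 ÷ 2 = 2 remainder 0
2 ÷ 2 = 1 remainder 0
1 ÷ 2 = 0 remainder 1
Reading remainders bottom-up:
= 100101110110000


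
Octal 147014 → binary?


Each octal digit → 3 binary bits:
  1 = 001
  4 = 100
  7 = 111
  0 = 000
  1 = 001
  4 = 100
Concatenate: 001 100 111 000 001 100
= 001100111000001100


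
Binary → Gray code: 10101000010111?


Binary: 10101000010111
Gray code: G = B XOR (B >> 1)
B >> 1 = 01010100001011
10101000010111 XOR 01010100001011:
  1 XOR 0 = 1
  0 XOR 1 = 1
  1 XOR 0 = 1
  0 XOR 1 = 1
  1 XOR 0 = 1
  0 XOR 1 = 1
  0 XOR 0 = 0
  0 XOR 0 = 0
  0 XOR 0 = 0
  1 XOR 0 = 1
  0 XOR 1 = 1
  1 XOR 0 = 1
  1 XOR 1 = 0
  1 XOR 1 = 0
= 11111100011100


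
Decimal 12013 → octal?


Divide by 8 repeatedly:
12013 ÷ 8 = 1501 remainder 5
1501 ÷ 8 = 187 remainder 5
187 ÷ 8 = 23 remainder 3
23 ÷ 8 = 2 remainder 7
2 ÷ 8 = 0 remainder 2
Reading remainders bottom-up:
= 0o27355


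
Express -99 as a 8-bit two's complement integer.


Original: 01100011
Step 1 - Invert all bits: 10011100
Step 2 - Add 1: 10011100 + 1
= 10011101 (represents -99)


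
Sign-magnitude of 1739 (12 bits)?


Sign bit: 0 (positive)
Magnitude: 1739 = 11011001011
= 011011001011


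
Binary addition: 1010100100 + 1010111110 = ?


Align and add column by column (LSB to MSB, carry propagating):
  01010100100
+ 01010111110
  -----------
  col 0: 0 + 0 + 0 (carry in) = 0 → bit 0, carry out 0
  col 1: 0 + 1 + 0 (carry in) = 1 → bit 1, carry out 0
  col 2: 1 + 1 + 0 (carry in) = 2 → bit 0, carry out 1
  col 3: 0 + 1 + 1 (carry in) = 2 → bit 0, carry out 1
  col 4: 0 + 1 + 1 (carry in) = 2 → bit 0, carry out 1
  col 5: 1 + 1 + 1 (carry in) = 3 → bit 1, carry out 1
  col 6: 0 + 0 + 1 (carry in) = 1 → bit 1, carry out 0
  col 7: 1 + 1 + 0 (carry in) = 2 → bit 0, carry out 1
  col 8: 0 + 0 + 1 (carry in) = 1 → bit 1, carry out 0
  col 9: 1 + 1 + 0 (carry in) = 2 → bit 0, carry out 1
  col 10: 0 + 0 + 1 (carry in) = 1 → bit 1, carry out 0
Reading bits MSB→LSB: 10101100010
Strip leading zeros: 10101100010
= 10101100010


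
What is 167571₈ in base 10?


Positional values:
Position 0: 1 × 8^0 = 1
Position 1: 7 × 8^1 = 56
Position 2: 5 × 8^2 = 320
Position 3: 7 × 8^3 = 3584
Position 4: 6 × 8^4 = 24576
Position 5: 1 × 8^5 = 32768
Sum = 1 + 56 + 320 + 3584 + 24576 + 32768
= 61305


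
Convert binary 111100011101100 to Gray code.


Binary: 111100011101100
Gray code: G = B XOR (B >> 1)
B >> 1 = 011110001110110
111100011101100 XOR 011110001110110:
  1 XOR 0 = 1
  1 XOR 1 = 0
  1 XOR 1 = 0
  1 XOR 1 = 0
  0 XOR 1 = 1
  0 XOR 0 = 0
  0 XOR 0 = 0
  1 XOR 0 = 1
  1 XOR 1 = 0
  1 XOR 1 = 0
  0 XOR 1 = 1
  1 XOR 0 = 1
  1 XOR 1 = 0
  0 XOR 1 = 1
  0 XOR 0 = 0
= 100010010011010


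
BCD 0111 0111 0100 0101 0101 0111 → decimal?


Each 4-bit group → digit:
  0111 → 7
  0111 → 7
  0100 → 4
  0101 → 5
  0101 → 5
  0111 → 7
= 774557


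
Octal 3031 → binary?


Each octal digit → 3 binary bits:
  3 = 011
  0 = 000
  3 = 011
  1 = 001
Concatenate: 011 000 011 001
= 011000011001


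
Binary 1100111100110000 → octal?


Group into 3-bit groups: 001100111100110000
  001 = 1
  100 = 4
  111 = 7
  100 = 4
  110 = 6
  000 = 0
= 0o147460


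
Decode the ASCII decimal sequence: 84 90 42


Codes (decimal): 84 90 42
Per-code ASCII lookup:
  84  (range 65-90: uppercase, 84 - 65 = 19) → 'T'
  90  (range 65-90: uppercase, 90 - 65 = 25) → 'Z'
  42  (special character) → '*'
= 'TZ*'


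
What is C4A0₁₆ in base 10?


Positional values:
Position 0: 0 × 16^0 = 0 × 1 = 0
Position 1: A × 16^1 = 10 × 16 = 160
Position 2: 4 × 16^2 = 4 × 256 = 1024
Position 3: C × 16^3 = 12 × 4096 = 49152
Sum = 0 + 160 + 1024 + 49152
= 50336


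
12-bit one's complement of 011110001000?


Original: 011110001000
Invert all bits:
  bit 0: 0 → 1
  bit 1: 1 → 0
  bit 2: 1 → 0
  bit 3: 1 → 0
  bit 4: 1 → 0
  bit 5: 0 → 1
  bit 6: 0 → 1
  bit 7: 0 → 1
  bit 8: 1 → 0
  bit 9: 0 → 1
  bit 10: 0 → 1
  bit 11: 0 → 1
= 100001110111


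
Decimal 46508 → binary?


Divide by 2 repeatedly:
46508 ÷ 2 = 23254 remainder 0
23254 ÷ 2 = 11627 remainder 0
11627 ÷ 2 = 5813 remainder 1
5813 ÷ 2 = 2906 remainder 1
2906 ÷ 2 = 1453 remainder 0
1453 ÷ 2 = 726 remainder 1
726 ÷ 2 = 363 remainder 0
363 ÷ 2 = 181 remainder 1
181 ÷ 2 = 90 remainder 1
90 ÷ 2 = 45 remainder 0
45 ÷ 2 = 22 remainder 1
22 ÷ 2 = 11 remainder 0
11 ÷ 2 = 5 remainder 1
5 ÷ 2 = 2 remainder 1
2 ÷ 2 = 1 remainder 0
1 ÷ 2 = 0 remainder 1
Reading remainders bottom-up:
= 1011010110101100


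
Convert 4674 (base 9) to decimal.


Positional values (base 9):
  4 × 9^0 = 4 × 1 = 4
  7 × 9^1 = 7 × 9 = 63
  6 × 9^2 = 6 × 81 = 486
  4 × 9^3 = 4 × 729 = 2916
Sum = 4 + 63 + 486 + 2916
= 3469


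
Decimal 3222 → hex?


Divide by 16 repeatedly:
3222 ÷ 16 = 201 remainder 6 (6)
201 ÷ 16 = 12 remainder 9 (9)
12 ÷ 16 = 0 remainder 12 (C)
Reading remainders bottom-up:
= 0xC96


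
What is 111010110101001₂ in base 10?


Positional values:
Bit 0: 1 × 2^0 = 1
Bit 3: 1 × 2^3 = 8
Bit 5: 1 × 2^5 = 32
Bit 7: 1 × 2^7 = 128
Bit 8: 1 × 2^8 = 256
Bit 10: 1 × 2^10 = 1024
Bit 12: 1 × 2^12 = 4096
Bit 13: 1 × 2^13 = 8192
Bit 14: 1 × 2^14 = 16384
Sum = 1 + 8 + 32 + 128 + 256 + 1024 + 4096 + 8192 + 16384
= 30121


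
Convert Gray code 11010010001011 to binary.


Gray code: 11010010001011
MSB stays the same: 1
Each subsequent bit = prev_binary XOR current_gray:
  B[1] = 1 XOR 1 = 0
  B[2] = 0 XOR 0 = 0
  B[3] = 0 XOR 1 = 1
  B[4] = 1 XOR 0 = 1
  B[5] = 1 XOR 0 = 1
  B[6] = 1 XOR 1 = 0
  B[7] = 0 XOR 0 = 0
  B[8] = 0 XOR 0 = 0
  B[9] = 0 XOR 0 = 0
  B[10] = 0 XOR 1 = 1
  B[11] = 1 XOR 0 = 1
  B[12] = 1 XOR 1 = 0
  B[13] = 0 XOR 1 = 1
= 10011100001101 (9997 decimal)


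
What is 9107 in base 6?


Divide by 6 repeatedly:
9107 ÷ 6 = 1517 remainder 5
1517 ÷ 6 = 252 remainder 5
252 ÷ 6 = 42 remainder 0
42 ÷ 6 = 7 remainder 0
7 ÷ 6 = 1 remainder 1
1 ÷ 6 = 0 remainder 1
Reading remainders bottom-up:
= 110055


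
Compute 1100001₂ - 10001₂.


Align and subtract column by column (LSB to MSB, borrowing when needed):
  1100001
- 0010001
  -------
  col 0: (1 - 0 borrow-in) - 1 → 1 - 1 = 0, borrow out 0
  col 1: (0 - 0 borrow-in) - 0 → 0 - 0 = 0, borrow out 0
  col 2: (0 - 0 borrow-in) - 0 → 0 - 0 = 0, borrow out 0
  col 3: (0 - 0 borrow-in) - 0 → 0 - 0 = 0, borrow out 0
  col 4: (0 - 0 borrow-in) - 1 → borrow from next column: (0+2) - 1 = 1, borrow out 1
  col 5: (1 - 1 borrow-in) - 0 → 0 - 0 = 0, borrow out 0
  col 6: (1 - 0 borrow-in) - 0 → 1 - 0 = 1, borrow out 0
Reading bits MSB→LSB: 1010000
Strip leading zeros: 1010000
= 1010000


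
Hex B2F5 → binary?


Each hex digit → 4 binary bits:
  B = 1011
  2 = 0010
  F = 1111
  5 = 0101
Concatenate: 1011 0010 1111 0101
= 1011001011110101


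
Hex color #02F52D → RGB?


Hex: #02F52D
R = 02₁₆ = 2
G = F5₁₆ = 245
B = 2D₁₆ = 45
= RGB(2, 245, 45)


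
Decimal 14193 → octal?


Divide by 8 repeatedly:
14193 ÷ 8 = 1774 remainder 1
1774 ÷ 8 = 221 remainder 6
221 ÷ 8 = 27 remainder 5
27 ÷ 8 = 3 remainder 3
3 ÷ 8 = 0 remainder 3
Reading remainders bottom-up:
= 0o33561


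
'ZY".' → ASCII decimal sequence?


String: 'ZY".'  (4 characters)
Per-character ASCII lookup:
  'Z': uppercase starts at 65: 'Z' = 65 + 25 = 90
  'Y': uppercase starts at 65: 'Y' = 65 + 24 = 89
  '"': special character: '"' = 34
  '.': special character: '.' = 46
= 90 89 34 46


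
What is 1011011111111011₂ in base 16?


Group into 4-bit nibbles: 1011011111111011
  1011 = B
  0111 = 7
  1111 = F
  1011 = B
= 0xB7FB


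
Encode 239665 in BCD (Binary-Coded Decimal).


Each digit → 4-bit binary:
  2 → 0010
  3 → 0011
  9 → 1001
  6 → 0110
  6 → 0110
  5 → 0101
= 0010 0011 1001 0110 0110 0101


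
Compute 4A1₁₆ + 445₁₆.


Align and add column by column (LSB to MSB, each column mod 16 with carry):
  04A1
+ 0445
  ----
  col 0: 1(1) + 5(5) + 0 (carry in) = 6 → 6(6), carry out 0
  col 1: A(10) + 4(4) + 0 (carry in) = 14 → E(14), carry out 0
  col 2: 4(4) + 4(4) + 0 (carry in) = 8 → 8(8), carry out 0
  col 3: 0(0) + 0(0) + 0 (carry in) = 0 → 0(0), carry out 0
Reading digits MSB→LSB: 08E6
Strip leading zeros: 8E6
= 0x8E6


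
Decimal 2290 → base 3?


Divide by 3 repeatedly:
2290 ÷ 3 = 763 remainder 1
763 ÷ 3 = 254 remainder 1
254 ÷ 3 = 84 remainder 2
84 ÷ 3 = 28 remainder 0
28 ÷ 3 = 9 remainder 1
9 ÷ 3 = 3 remainder 0
3 ÷ 3 = 1 remainder 0
1 ÷ 3 = 0 remainder 1
Reading remainders bottom-up:
= 10010211


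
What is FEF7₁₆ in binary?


Each hex digit → 4 binary bits:
  F = 1111
  E = 1110
  F = 1111
  7 = 0111
Concatenate: 1111 1110 1111 0111
= 1111111011110111


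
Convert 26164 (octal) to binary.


Each octal digit → 3 binary bits:
  2 = 010
  6 = 110
  1 = 001
  6 = 110
  4 = 100
Concatenate: 010 110 001 110 100
= 010110001110100


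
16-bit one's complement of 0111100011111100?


Original: 0111100011111100
Invert all bits:
  bit 0: 0 → 1
  bit 1: 1 → 0
  bit 2: 1 → 0
  bit 3: 1 → 0
  bit 4: 1 → 0
  bit 5: 0 → 1
  bit 6: 0 → 1
  bit 7: 0 → 1
  bit 8: 1 → 0
  bit 9: 1 → 0
  bit 10: 1 → 0
  bit 11: 1 → 0
  bit 12: 1 → 0
  bit 13: 1 → 0
  bit 14: 0 → 1
  bit 15: 0 → 1
= 1000011100000011


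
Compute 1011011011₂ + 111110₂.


Align and add column by column (LSB to MSB, carry propagating):
  01011011011
+ 00000111110
  -----------
  col 0: 1 + 0 + 0 (carry in) = 1 → bit 1, carry out 0
  col 1: 1 + 1 + 0 (carry in) = 2 → bit 0, carry out 1
  col 2: 0 + 1 + 1 (carry in) = 2 → bit 0, carry out 1
  col 3: 1 + 1 + 1 (carry in) = 3 → bit 1, carry out 1
  col 4: 1 + 1 + 1 (carry in) = 3 → bit 1, carry out 1
  col 5: 0 + 1 + 1 (carry in) = 2 → bit 0, carry out 1
  col 6: 1 + 0 + 1 (carry in) = 2 → bit 0, carry out 1
  col 7: 1 + 0 + 1 (carry in) = 2 → bit 0, carry out 1
  col 8: 0 + 0 + 1 (carry in) = 1 → bit 1, carry out 0
  col 9: 1 + 0 + 0 (carry in) = 1 → bit 1, carry out 0
  col 10: 0 + 0 + 0 (carry in) = 0 → bit 0, carry out 0
Reading bits MSB→LSB: 01100011001
Strip leading zeros: 1100011001
= 1100011001


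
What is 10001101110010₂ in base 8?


Group into 3-bit groups: 010001101110010
  010 = 2
  001 = 1
  101 = 5
  110 = 6
  010 = 2
= 0o21562


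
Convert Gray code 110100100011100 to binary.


Gray code: 110100100011100
MSB stays the same: 1
Each subsequent bit = prev_binary XOR current_gray:
  B[1] = 1 XOR 1 = 0
  B[2] = 0 XOR 0 = 0
  B[3] = 0 XOR 1 = 1
  B[4] = 1 XOR 0 = 1
  B[5] = 1 XOR 0 = 1
  B[6] = 1 XOR 1 = 0
  B[7] = 0 XOR 0 = 0
  B[8] = 0 XOR 0 = 0
  B[9] = 0 XOR 0 = 0
  B[10] = 0 XOR 1 = 1
  B[11] = 1 XOR 1 = 0
  B[12] = 0 XOR 1 = 1
  B[13] = 1 XOR 0 = 1
  B[14] = 1 XOR 0 = 1
= 100111000010111 (19991 decimal)


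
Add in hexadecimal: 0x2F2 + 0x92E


Align and add column by column (LSB to MSB, each column mod 16 with carry):
  02F2
+ 092E
  ----
  col 0: 2(2) + E(14) + 0 (carry in) = 16 → 0(0), carry out 1
  col 1: F(15) + 2(2) + 1 (carry in) = 18 → 2(2), carry out 1
  col 2: 2(2) + 9(9) + 1 (carry in) = 12 → C(12), carry out 0
  col 3: 0(0) + 0(0) + 0 (carry in) = 0 → 0(0), carry out 0
Reading digits MSB→LSB: 0C20
Strip leading zeros: C20
= 0xC20


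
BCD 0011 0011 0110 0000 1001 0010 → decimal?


Each 4-bit group → digit:
  0011 → 3
  0011 → 3
  0110 → 6
  0000 → 0
  1001 → 9
  0010 → 2
= 336092


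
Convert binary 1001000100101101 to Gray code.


Binary: 1001000100101101
Gray code: G = B XOR (B >> 1)
B >> 1 = 0100100010010110
1001000100101101 XOR 0100100010010110:
  1 XOR 0 = 1
  0 XOR 1 = 1
  0 XOR 0 = 0
  1 XOR 0 = 1
  0 XOR 1 = 1
  0 XOR 0 = 0
  0 XOR 0 = 0
  1 XOR 0 = 1
  0 XOR 1 = 1
  0 XOR 0 = 0
  1 XOR 0 = 1
  0 XOR 1 = 1
  1 XOR 0 = 1
  1 XOR 1 = 0
  0 XOR 1 = 1
  1 XOR 0 = 1
= 1101100110111011


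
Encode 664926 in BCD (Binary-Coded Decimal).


Each digit → 4-bit binary:
  6 → 0110
  6 → 0110
  4 → 0100
  9 → 1001
  2 → 0010
  6 → 0110
= 0110 0110 0100 1001 0010 0110


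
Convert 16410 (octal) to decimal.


Positional values:
Position 0: 0 × 8^0 = 0
Position 1: 1 × 8^1 = 8
Position 2: 4 × 8^2 = 256
Position 3: 6 × 8^3 = 3072
Position 4: 1 × 8^4 = 4096
Sum = 0 + 8 + 256 + 3072 + 4096
= 7432


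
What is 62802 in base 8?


Divide by 8 repeatedly:
62802 ÷ 8 = 7850 remainder 2
7850 ÷ 8 = 981 remainder 2
981 ÷ 8 = 122 remainder 5
122 ÷ 8 = 15 remainder 2
15 ÷ 8 = 1 remainder 7
1 ÷ 8 = 0 remainder 1
Reading remainders bottom-up:
= 0o172522


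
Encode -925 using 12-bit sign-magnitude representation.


Sign bit: 1 (negative)
Magnitude: 925 = 01110011101
= 101110011101


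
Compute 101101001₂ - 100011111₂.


Align and subtract column by column (LSB to MSB, borrowing when needed):
  101101001
- 100011111
  ---------
  col 0: (1 - 0 borrow-in) - 1 → 1 - 1 = 0, borrow out 0
  col 1: (0 - 0 borrow-in) - 1 → borrow from next column: (0+2) - 1 = 1, borrow out 1
  col 2: (0 - 1 borrow-in) - 1 → borrow from next column: (-1+2) - 1 = 0, borrow out 1
  col 3: (1 - 1 borrow-in) - 1 → borrow from next column: (0+2) - 1 = 1, borrow out 1
  col 4: (0 - 1 borrow-in) - 1 → borrow from next column: (-1+2) - 1 = 0, borrow out 1
  col 5: (1 - 1 borrow-in) - 0 → 0 - 0 = 0, borrow out 0
  col 6: (1 - 0 borrow-in) - 0 → 1 - 0 = 1, borrow out 0
  col 7: (0 - 0 borrow-in) - 0 → 0 - 0 = 0, borrow out 0
  col 8: (1 - 0 borrow-in) - 1 → 1 - 1 = 0, borrow out 0
Reading bits MSB→LSB: 001001010
Strip leading zeros: 1001010
= 1001010


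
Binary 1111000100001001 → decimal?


Positional values:
Bit 0: 1 × 2^0 = 1
Bit 3: 1 × 2^3 = 8
Bit 8: 1 × 2^8 = 256
Bit 12: 1 × 2^12 = 4096
Bit 13: 1 × 2^13 = 8192
Bit 14: 1 × 2^14 = 16384
Bit 15: 1 × 2^15 = 32768
Sum = 1 + 8 + 256 + 4096 + 8192 + 16384 + 32768
= 61705


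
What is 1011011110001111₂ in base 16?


Group into 4-bit nibbles: 1011011110001111
  1011 = B
  0111 = 7
  1000 = 8
  1111 = F
= 0xB78F


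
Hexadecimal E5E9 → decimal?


Positional values:
Position 0: 9 × 16^0 = 9 × 1 = 9
Position 1: E × 16^1 = 14 × 16 = 224
Position 2: 5 × 16^2 = 5 × 256 = 1280
Position 3: E × 16^3 = 14 × 4096 = 57344
Sum = 9 + 224 + 1280 + 57344
= 58857


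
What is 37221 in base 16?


Divide by 16 repeatedly:
37221 ÷ 16 = 2326 remainder 5 (5)
2326 ÷ 16 = 145 remainder 6 (6)
145 ÷ 16 = 9 remainder 1 (1)
9 ÷ 16 = 0 remainder 9 (9)
Reading remainders bottom-up:
= 0x9165


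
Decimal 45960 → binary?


Divide by 2 repeatedly:
45960 ÷ 2 = 22980 remainder 0
22980 ÷ 2 = 11490 remainder 0
11490 ÷ 2 = 5745 remainder 0
5745 ÷ 2 = 2872 remainder 1
2872 ÷ 2 = 1436 remainder 0
1436 ÷ 2 = 718 remainder 0
718 ÷ 2 = 359 remainder 0
359 ÷ 2 = 179 remainder 1
179 ÷ 2 = 89 remainder 1
89 ÷ 2 = 44 remainder 1
44 ÷ 2 = 22 remainder 0
22 ÷ 2 = 11 remainder 0
11 ÷ 2 = 5 remainder 1
5 ÷ 2 = 2 remainder 1
2 ÷ 2 = 1 remainder 0
1 ÷ 2 = 0 remainder 1
Reading remainders bottom-up:
= 1011001110001000


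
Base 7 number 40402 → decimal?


Positional values (base 7):
  2 × 7^0 = 2 × 1 = 2
  0 × 7^1 = 0 × 7 = 0
  4 × 7^2 = 4 × 49 = 196
  0 × 7^3 = 0 × 343 = 0
  4 × 7^4 = 4 × 2401 = 9604
Sum = 2 + 0 + 196 + 0 + 9604
= 9802


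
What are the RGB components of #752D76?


Hex: #752D76
R = 75₁₆ = 117
G = 2D₁₆ = 45
B = 76₁₆ = 118
= RGB(117, 45, 118)


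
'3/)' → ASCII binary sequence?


String: '3/)'  (3 characters)
Per-character ASCII lookup:
  '3': digits start at 48: '3' = 48 + 3 = 51 → 110011
  '/': special character: '/' = 47 → 101111
  ')': special character: ')' = 41 → 101001
= 110011 101111 101001


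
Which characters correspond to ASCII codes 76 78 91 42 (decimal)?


Codes (decimal): 76 78 91 42
Per-code ASCII lookup:
  76  (range 65-90: uppercase, 76 - 65 = 11) → 'L'
  78  (range 65-90: uppercase, 78 - 65 = 13) → 'N'
  91  (special character) → '['
  42  (special character) → '*'
= 'LN[*'


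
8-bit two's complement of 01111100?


Original: 01111100
Step 1 - Invert all bits: 10000011
Step 2 - Add 1: 10000011 + 1
= 10000100 (represents -124)


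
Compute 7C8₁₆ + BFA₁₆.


Align and add column by column (LSB to MSB, each column mod 16 with carry):
  07C8
+ 0BFA
  ----
  col 0: 8(8) + A(10) + 0 (carry in) = 18 → 2(2), carry out 1
  col 1: C(12) + F(15) + 1 (carry in) = 28 → C(12), carry out 1
  col 2: 7(7) + B(11) + 1 (carry in) = 19 → 3(3), carry out 1
  col 3: 0(0) + 0(0) + 1 (carry in) = 1 → 1(1), carry out 0
Reading digits MSB→LSB: 13C2
Strip leading zeros: 13C2
= 0x13C2


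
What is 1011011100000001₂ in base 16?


Group into 4-bit nibbles: 1011011100000001
  1011 = B
  0111 = 7
  0000 = 0
  0001 = 1
= 0xB701


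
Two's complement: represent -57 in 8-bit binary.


Original: 00111001
Step 1 - Invert all bits: 11000110
Step 2 - Add 1: 11000110 + 1
= 11000111 (represents -57)


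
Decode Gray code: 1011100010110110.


Gray code: 1011100010110110
MSB stays the same: 1
Each subsequent bit = prev_binary XOR current_gray:
  B[1] = 1 XOR 0 = 1
  B[2] = 1 XOR 1 = 0
  B[3] = 0 XOR 1 = 1
  B[4] = 1 XOR 1 = 0
  B[5] = 0 XOR 0 = 0
  B[6] = 0 XOR 0 = 0
  B[7] = 0 XOR 0 = 0
  B[8] = 0 XOR 1 = 1
  B[9] = 1 XOR 0 = 1
  B[10] = 1 XOR 1 = 0
  B[11] = 0 XOR 1 = 1
  B[12] = 1 XOR 0 = 1
  B[13] = 1 XOR 1 = 0
  B[14] = 0 XOR 1 = 1
  B[15] = 1 XOR 0 = 1
= 1101000011011011 (53467 decimal)
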